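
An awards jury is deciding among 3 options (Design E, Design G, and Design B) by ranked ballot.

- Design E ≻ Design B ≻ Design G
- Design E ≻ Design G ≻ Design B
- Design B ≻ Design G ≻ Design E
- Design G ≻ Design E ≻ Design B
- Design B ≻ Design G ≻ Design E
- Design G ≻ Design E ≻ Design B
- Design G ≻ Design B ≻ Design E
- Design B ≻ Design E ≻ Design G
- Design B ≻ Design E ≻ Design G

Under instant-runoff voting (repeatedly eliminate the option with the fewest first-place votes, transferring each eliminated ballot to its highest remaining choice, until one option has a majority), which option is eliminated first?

Round 1: Design B 4, Design G 3, Design E 2. Design E has the fewest and is eliminated.
Round 2: Design B 5, Design G 4. Design B has a majority.

Design E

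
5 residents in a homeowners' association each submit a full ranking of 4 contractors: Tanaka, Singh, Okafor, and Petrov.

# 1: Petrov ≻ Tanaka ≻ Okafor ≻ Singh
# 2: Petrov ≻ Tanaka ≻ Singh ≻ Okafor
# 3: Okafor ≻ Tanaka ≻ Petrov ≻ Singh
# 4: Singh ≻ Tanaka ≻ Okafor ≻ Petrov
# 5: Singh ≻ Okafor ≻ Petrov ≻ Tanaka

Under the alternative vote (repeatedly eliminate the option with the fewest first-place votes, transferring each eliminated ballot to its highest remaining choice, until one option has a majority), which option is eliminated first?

Tanaka

Round 1: Singh 2, Petrov 2, Okafor 1, Tanaka 0. Tanaka has the fewest and is eliminated.
Round 2: Singh 2, Petrov 2, Okafor 1. Okafor has the fewest and is eliminated.
Round 3: Petrov 3, Singh 2. Petrov has a majority.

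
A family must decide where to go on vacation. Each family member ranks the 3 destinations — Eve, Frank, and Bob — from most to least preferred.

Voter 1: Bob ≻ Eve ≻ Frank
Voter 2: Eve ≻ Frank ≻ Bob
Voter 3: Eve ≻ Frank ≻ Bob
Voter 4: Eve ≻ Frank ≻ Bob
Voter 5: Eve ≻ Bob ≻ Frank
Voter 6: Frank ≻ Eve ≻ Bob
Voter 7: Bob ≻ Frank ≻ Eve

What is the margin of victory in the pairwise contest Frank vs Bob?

1

Ballots ranking Frank above Bob: 4.
Ballots ranking Bob above Frank: 3.
Frank wins 4–3, a margin of 1.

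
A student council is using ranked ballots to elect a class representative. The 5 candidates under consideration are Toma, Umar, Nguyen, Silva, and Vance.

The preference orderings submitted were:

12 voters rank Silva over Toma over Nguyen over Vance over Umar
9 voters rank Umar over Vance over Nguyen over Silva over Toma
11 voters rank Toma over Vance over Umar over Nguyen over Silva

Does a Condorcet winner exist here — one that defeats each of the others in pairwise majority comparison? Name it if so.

Head-to-head results (32 voters total):
Toma vs Umar: Toma wins 23–9.
Toma vs Nguyen: Toma wins 23–9.
Toma vs Silva: Silva wins 21–11.
Toma vs Vance: Toma wins 23–9.
Umar vs Nguyen: Umar wins 20–12.
Umar vs Silva: Umar wins 20–12.
Umar vs Vance: Vance wins 23–9.
Nguyen vs Silva: Nguyen wins 20–12.
Nguyen vs Vance: Vance wins 20–12.
Silva vs Vance: Vance wins 20–12.
No candidate beats all others: Toma beats Umar beats Silva beats Toma, a majority cycle.

None — there is no Condorcet winner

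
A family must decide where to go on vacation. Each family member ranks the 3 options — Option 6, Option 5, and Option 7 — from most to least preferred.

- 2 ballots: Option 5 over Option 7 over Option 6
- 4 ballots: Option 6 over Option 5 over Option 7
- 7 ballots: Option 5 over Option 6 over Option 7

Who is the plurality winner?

First-place vote totals:
  Option 6: 4
  Option 5: 9
  Option 7: 0
Option 5 has the most first-place votes.

Option 5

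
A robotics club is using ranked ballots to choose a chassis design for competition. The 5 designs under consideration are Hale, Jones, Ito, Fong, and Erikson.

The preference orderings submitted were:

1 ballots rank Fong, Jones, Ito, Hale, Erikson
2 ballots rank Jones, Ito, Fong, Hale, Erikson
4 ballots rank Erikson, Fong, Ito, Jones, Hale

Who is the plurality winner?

Erikson

First-place vote totals:
  Hale: 0
  Jones: 2
  Ito: 0
  Fong: 1
  Erikson: 4
Erikson has the most first-place votes.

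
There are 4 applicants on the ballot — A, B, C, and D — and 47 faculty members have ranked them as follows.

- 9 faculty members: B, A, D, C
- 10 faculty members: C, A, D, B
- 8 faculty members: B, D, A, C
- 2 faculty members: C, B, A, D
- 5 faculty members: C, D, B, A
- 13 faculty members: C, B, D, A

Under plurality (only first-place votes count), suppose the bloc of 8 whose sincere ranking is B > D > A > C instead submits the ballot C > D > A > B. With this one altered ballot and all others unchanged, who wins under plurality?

C

First-place totals with the altered ballot: A 0, B 9, C 38, D 0.
The winner is unchanged: still C.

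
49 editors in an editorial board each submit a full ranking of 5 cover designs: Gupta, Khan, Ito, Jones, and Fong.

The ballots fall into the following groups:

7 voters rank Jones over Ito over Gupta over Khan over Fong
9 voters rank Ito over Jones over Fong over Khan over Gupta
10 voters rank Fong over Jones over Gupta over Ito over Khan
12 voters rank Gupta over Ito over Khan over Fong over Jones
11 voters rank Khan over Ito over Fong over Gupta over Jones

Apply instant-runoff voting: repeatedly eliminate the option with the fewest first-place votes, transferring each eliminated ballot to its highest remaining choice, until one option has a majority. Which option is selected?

Round 1: Gupta 12, Khan 11, Fong 10, Ito 9, Jones 7. Jones has the fewest and is eliminated.
Round 2: Ito 16, Gupta 12, Khan 11, Fong 10. Fong has the fewest and is eliminated.
Round 3: Gupta 22, Ito 16, Khan 11. Khan has the fewest and is eliminated.
Round 4: Ito 27, Gupta 22. Ito has a majority.

Ito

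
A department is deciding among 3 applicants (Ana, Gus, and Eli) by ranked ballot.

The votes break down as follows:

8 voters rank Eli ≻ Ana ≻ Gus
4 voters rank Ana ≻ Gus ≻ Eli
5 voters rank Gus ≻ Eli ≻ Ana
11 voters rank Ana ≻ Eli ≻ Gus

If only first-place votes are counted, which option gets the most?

First-place vote totals:
  Ana: 15
  Gus: 5
  Eli: 8
Ana has the most first-place votes.

Ana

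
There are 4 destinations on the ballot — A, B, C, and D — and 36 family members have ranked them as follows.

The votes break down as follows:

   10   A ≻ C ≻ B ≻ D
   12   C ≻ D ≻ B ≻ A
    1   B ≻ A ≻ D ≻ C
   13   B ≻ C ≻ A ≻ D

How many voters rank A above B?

Ballots ranking A above B: 10.
Ballots ranking B above A: 12+1+13 = 26.
So 10 of 36 voters prefer A to B.

10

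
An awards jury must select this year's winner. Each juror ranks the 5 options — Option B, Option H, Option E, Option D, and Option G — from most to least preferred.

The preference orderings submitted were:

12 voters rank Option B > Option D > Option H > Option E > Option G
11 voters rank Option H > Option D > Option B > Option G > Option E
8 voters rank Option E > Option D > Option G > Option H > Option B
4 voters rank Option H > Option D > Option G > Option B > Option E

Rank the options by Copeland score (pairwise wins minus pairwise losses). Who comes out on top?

Pairwise results:
  Option B vs Option H: Option H wins 23–12.
  Option B vs Option E: Option B wins 27–8.
  Option B vs Option D: Option D wins 23–12.
  Option B vs Option G: Option B wins 23–12.
  Option H vs Option E: Option H wins 27–8.
  Option H vs Option D: Option D wins 20–15.
  Option H vs Option G: Option H wins 27–8.
  Option E vs Option D: Option D wins 27–8.
  Option E vs Option G: Option E wins 20–15.
  Option D vs Option G: Option D wins 35–0.
Copeland scores (wins − losses):
  Option B: 2 − 2 = 0
  Option H: 3 − 1 = 2
  Option E: 1 − 3 = -2
  Option D: 4 − 0 = 4
  Option G: 0 − 4 = -4
Option D has the best Copeland score.

Option D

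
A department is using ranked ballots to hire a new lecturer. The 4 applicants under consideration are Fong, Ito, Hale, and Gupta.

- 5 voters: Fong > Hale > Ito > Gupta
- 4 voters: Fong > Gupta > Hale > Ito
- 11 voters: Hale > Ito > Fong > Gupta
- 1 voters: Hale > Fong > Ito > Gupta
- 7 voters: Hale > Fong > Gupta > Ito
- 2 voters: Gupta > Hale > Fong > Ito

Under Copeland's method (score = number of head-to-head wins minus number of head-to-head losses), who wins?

Hale

Pairwise results:
  Fong vs Ito: Fong wins 19–11.
  Fong vs Hale: Hale wins 21–9.
  Fong vs Gupta: Fong wins 28–2.
  Ito vs Hale: Hale wins 30–0.
  Ito vs Gupta: Ito wins 17–13.
  Hale vs Gupta: Hale wins 24–6.
Copeland scores (wins − losses):
  Fong: 2 − 1 = 1
  Ito: 1 − 2 = -1
  Hale: 3 − 0 = 3
  Gupta: 0 − 3 = -3
Hale has the best Copeland score.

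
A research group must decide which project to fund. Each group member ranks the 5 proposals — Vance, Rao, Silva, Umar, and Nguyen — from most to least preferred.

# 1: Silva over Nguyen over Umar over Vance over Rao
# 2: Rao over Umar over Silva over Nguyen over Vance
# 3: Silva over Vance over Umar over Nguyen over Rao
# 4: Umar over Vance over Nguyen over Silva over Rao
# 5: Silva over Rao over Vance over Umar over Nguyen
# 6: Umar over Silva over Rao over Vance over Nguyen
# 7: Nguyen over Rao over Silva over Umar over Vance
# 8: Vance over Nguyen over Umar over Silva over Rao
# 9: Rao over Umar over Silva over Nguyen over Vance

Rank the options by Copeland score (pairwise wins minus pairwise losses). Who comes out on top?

Pairwise results:
  Vance vs Rao: Rao wins 5–4.
  Vance vs Silva: Silva wins 7–2.
  Vance vs Umar: Umar wins 6–3.
  Vance vs Nguyen: Vance wins 5–4.
  Rao vs Silva: Silva wins 6–3.
  Rao vs Umar: Umar wins 5–4.
  Rao vs Nguyen: Nguyen wins 5–4.
  Silva vs Umar: Umar wins 5–4.
  Silva vs Nguyen: Silva wins 6–3.
  Umar vs Nguyen: Umar wins 6–3.
Copeland scores (wins − losses):
  Vance: 1 − 3 = -2
  Rao: 1 − 3 = -2
  Silva: 3 − 1 = 2
  Umar: 4 − 0 = 4
  Nguyen: 1 − 3 = -2
Umar has the best Copeland score.

Umar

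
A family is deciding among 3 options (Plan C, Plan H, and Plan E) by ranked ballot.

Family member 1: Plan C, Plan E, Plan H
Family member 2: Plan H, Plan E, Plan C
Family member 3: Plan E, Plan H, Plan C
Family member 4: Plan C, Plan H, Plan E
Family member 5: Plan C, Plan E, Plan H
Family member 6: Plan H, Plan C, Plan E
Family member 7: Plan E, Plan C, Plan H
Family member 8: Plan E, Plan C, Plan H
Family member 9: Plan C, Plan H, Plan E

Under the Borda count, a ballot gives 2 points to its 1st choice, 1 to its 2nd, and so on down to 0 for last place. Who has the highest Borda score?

Plan C

Borda scores:
  Plan C: 2 + 0 + 0 + 2 + 2 + 1 + 1 + 1 + 2 = 11
  Plan H: 0 + 2 + 1 + 1 + 0 + 2 + 0 + 0 + 1 = 7
  Plan E: 1 + 1 + 2 + 0 + 1 + 0 + 2 + 2 + 0 = 9
Plan C has the highest total.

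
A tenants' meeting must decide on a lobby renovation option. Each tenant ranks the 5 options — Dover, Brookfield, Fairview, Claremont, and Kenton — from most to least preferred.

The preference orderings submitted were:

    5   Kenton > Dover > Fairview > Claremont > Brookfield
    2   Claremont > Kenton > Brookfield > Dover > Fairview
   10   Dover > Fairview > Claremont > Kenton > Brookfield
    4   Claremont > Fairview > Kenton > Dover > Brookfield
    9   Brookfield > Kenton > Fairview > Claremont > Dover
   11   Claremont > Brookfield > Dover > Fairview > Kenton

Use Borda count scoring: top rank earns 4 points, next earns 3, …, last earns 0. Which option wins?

Claremont

Borda scores:
  Dover: 5·3 + 2·1 + 10·4 + 4·1 + 9·0 + 11·2 = 83
  Brookfield: 5·0 + 2·2 + 10·0 + 4·0 + 9·4 + 11·3 = 73
  Fairview: 5·2 + 2·0 + 10·3 + 4·3 + 9·2 + 11·1 = 81
  Claremont: 5·1 + 2·4 + 10·2 + 4·4 + 9·1 + 11·4 = 102
  Kenton: 5·4 + 2·3 + 10·1 + 4·2 + 9·3 + 11·0 = 71
Claremont has the highest total.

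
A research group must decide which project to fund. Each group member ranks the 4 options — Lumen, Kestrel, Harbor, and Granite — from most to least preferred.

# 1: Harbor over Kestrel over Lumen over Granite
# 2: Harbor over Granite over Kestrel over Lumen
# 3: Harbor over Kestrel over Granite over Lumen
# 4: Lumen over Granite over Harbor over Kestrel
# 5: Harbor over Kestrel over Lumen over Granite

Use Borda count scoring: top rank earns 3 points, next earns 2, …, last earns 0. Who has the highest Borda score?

Borda scores:
  Lumen: 1 + 0 + 0 + 3 + 1 = 5
  Kestrel: 2 + 1 + 2 + 0 + 2 = 7
  Harbor: 3 + 3 + 3 + 1 + 3 = 13
  Granite: 0 + 2 + 1 + 2 + 0 = 5
Harbor has the highest total.

Harbor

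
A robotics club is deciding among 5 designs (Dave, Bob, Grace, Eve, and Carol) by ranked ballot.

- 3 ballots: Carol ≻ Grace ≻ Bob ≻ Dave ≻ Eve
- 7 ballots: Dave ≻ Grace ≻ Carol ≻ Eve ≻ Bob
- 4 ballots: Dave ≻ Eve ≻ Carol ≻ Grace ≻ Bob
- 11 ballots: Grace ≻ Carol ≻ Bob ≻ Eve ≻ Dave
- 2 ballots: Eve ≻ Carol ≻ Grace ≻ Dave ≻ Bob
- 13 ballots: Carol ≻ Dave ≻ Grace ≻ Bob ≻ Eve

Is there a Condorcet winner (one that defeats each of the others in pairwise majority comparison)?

Yes

Head-to-head results (40 voters total):
Dave vs Bob: Dave wins 26–14.
Dave vs Grace: Dave wins 24–16.
Dave vs Eve: Dave wins 27–13.
Dave vs Carol: Carol wins 29–11.
Bob vs Grace: Grace wins 40–0.
Bob vs Eve: Bob wins 27–13.
Bob vs Carol: Carol wins 40–0.
Grace vs Eve: Grace wins 34–6.
Grace vs Carol: Carol wins 22–18.
Eve vs Carol: Carol wins 34–6.
Carol beats each rival — Dave (29–11), Bob (40–0), Grace (22–18), Eve (34–6) — so Carol is the Condorcet winner.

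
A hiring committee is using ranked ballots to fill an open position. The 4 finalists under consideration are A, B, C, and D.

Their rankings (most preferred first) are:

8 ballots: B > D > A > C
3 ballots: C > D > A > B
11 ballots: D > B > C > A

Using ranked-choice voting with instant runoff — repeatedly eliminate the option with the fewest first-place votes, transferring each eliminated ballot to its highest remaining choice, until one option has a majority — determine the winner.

D

Round 1: D 11, B 8, C 3, A 0. A has the fewest and is eliminated.
Round 2: D 11, B 8, C 3. C has the fewest and is eliminated.
Round 3: D 14, B 8. D has a majority.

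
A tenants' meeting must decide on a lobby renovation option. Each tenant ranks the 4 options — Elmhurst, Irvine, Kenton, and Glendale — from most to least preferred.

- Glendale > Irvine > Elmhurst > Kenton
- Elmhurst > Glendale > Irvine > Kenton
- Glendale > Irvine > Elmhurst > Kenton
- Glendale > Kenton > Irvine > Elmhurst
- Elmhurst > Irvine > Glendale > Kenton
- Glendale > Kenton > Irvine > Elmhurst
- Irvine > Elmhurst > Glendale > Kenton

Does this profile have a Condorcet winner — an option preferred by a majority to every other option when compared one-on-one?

Yes

Head-to-head results (7 voters total):
Elmhurst vs Irvine: Irvine wins 5–2.
Elmhurst vs Kenton: Elmhurst wins 5–2.
Elmhurst vs Glendale: Glendale wins 4–3.
Irvine vs Kenton: Irvine wins 5–2.
Irvine vs Glendale: Glendale wins 5–2.
Kenton vs Glendale: Glendale wins 7–0.
Glendale beats each rival — Elmhurst (4–3), Irvine (5–2), Kenton (7–0) — so Glendale is the Condorcet winner.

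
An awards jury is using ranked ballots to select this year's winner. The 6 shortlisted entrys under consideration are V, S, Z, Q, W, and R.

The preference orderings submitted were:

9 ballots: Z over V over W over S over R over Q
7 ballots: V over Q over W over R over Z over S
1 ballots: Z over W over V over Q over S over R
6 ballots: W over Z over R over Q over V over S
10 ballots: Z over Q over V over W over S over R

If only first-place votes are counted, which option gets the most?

First-place vote totals:
  V: 7
  S: 0
  Z: 20
  Q: 0
  W: 6
  R: 0
Z has the most first-place votes.

Z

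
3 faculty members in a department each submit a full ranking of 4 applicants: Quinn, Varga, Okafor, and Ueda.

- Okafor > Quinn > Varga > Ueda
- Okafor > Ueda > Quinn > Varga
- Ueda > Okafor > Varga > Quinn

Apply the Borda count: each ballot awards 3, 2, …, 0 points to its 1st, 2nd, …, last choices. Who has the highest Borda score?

Okafor

Borda scores:
  Quinn: 2 + 1 + 0 = 3
  Varga: 1 + 0 + 1 = 2
  Okafor: 3 + 3 + 2 = 8
  Ueda: 0 + 2 + 3 = 5
Okafor has the highest total.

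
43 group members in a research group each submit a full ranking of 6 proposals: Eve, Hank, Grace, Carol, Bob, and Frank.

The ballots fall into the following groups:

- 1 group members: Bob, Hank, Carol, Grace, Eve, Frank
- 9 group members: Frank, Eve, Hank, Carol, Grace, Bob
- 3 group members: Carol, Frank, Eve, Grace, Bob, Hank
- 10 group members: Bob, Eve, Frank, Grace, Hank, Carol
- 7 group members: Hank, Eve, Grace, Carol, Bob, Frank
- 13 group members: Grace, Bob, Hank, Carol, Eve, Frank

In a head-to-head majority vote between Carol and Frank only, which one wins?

Ballots ranking Carol above Frank: 1+3+7+13 = 24.
Ballots ranking Frank above Carol: 9+10 = 19.
Carol wins the head-to-head, 24–19.

Carol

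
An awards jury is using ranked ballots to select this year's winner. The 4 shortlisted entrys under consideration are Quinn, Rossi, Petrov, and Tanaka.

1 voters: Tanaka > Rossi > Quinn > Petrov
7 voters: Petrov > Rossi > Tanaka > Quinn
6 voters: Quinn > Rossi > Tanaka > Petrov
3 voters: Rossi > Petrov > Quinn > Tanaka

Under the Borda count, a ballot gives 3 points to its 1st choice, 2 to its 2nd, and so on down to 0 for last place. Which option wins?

Borda scores:
  Quinn: 1 + 7·0 + 6·3 + 3·1 = 22
  Rossi: 2 + 7·2 + 6·2 + 3·3 = 37
  Petrov: 0 + 7·3 + 6·0 + 3·2 = 27
  Tanaka: 3 + 7·1 + 6·1 + 3·0 = 16
Rossi has the highest total.

Rossi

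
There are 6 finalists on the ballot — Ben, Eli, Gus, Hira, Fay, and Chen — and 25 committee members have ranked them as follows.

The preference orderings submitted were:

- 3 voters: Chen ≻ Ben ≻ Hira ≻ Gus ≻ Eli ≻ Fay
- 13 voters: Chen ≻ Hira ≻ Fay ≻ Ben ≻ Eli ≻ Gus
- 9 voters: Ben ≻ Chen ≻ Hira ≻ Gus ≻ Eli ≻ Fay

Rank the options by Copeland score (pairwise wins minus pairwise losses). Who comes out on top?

Chen

Pairwise results:
  Ben vs Eli: Ben wins 25–0.
  Ben vs Gus: Ben wins 25–0.
  Ben vs Hira: Hira wins 13–12.
  Ben vs Fay: Fay wins 13–12.
  Ben vs Chen: Chen wins 16–9.
  Eli vs Gus: Eli wins 13–12.
  Eli vs Hira: Hira wins 25–0.
  Eli vs Fay: Fay wins 13–12.
  Eli vs Chen: Chen wins 25–0.
  Gus vs Hira: Hira wins 25–0.
  Gus vs Fay: Fay wins 13–12.
  Gus vs Chen: Chen wins 25–0.
  Hira vs Fay: Hira wins 25–0.
  Hira vs Chen: Chen wins 25–0.
  Fay vs Chen: Chen wins 25–0.
Copeland scores (wins − losses):
  Ben: 2 − 3 = -1
  Eli: 1 − 4 = -3
  Gus: 0 − 5 = -5
  Hira: 4 − 1 = 3
  Fay: 3 − 2 = 1
  Chen: 5 − 0 = 5
Chen has the best Copeland score.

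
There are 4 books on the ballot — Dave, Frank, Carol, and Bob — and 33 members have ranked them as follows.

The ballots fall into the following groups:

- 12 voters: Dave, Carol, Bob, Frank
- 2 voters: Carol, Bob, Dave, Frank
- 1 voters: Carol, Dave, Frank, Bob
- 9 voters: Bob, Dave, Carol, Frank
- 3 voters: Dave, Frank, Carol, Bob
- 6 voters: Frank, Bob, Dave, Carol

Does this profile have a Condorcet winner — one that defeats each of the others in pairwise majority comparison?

Head-to-head results (33 voters total):
Dave vs Frank: Dave wins 27–6.
Dave vs Carol: Dave wins 30–3.
Dave vs Bob: Bob wins 17–16.
Frank vs Carol: Carol wins 24–9.
Frank vs Bob: Bob wins 23–10.
Carol vs Bob: Carol wins 18–15.
No candidate beats all others: Dave beats Carol beats Bob beats Dave, a majority cycle.

No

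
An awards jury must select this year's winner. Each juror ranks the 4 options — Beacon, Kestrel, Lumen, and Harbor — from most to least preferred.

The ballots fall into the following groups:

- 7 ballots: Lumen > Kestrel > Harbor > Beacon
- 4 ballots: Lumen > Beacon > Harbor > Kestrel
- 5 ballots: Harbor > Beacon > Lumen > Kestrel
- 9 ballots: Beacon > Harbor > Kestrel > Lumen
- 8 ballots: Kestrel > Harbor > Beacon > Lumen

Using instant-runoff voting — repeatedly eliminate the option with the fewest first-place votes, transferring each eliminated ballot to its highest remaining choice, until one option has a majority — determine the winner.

Beacon

Round 1: Lumen 11, Beacon 9, Kestrel 8, Harbor 5. Harbor has the fewest and is eliminated.
Round 2: Beacon 14, Lumen 11, Kestrel 8. Kestrel has the fewest and is eliminated.
Round 3: Beacon 22, Lumen 11. Beacon has a majority.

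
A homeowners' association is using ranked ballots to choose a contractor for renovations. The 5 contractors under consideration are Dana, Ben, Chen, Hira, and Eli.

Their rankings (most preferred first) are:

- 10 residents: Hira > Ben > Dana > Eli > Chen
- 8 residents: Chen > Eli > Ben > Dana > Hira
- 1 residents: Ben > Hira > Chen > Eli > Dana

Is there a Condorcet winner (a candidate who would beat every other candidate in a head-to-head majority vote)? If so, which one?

Hira

Head-to-head results (19 voters total):
Dana vs Ben: Ben wins 19–0.
Dana vs Chen: Dana wins 10–9.
Dana vs Hira: Hira wins 11–8.
Dana vs Eli: Dana wins 10–9.
Ben vs Chen: Ben wins 11–8.
Ben vs Hira: Hira wins 10–9.
Ben vs Eli: Ben wins 11–8.
Chen vs Hira: Hira wins 11–8.
Chen vs Eli: Eli wins 10–9.
Hira vs Eli: Hira wins 11–8.
Hira beats each rival — Dana (11–8), Ben (10–9), Chen (11–8), Eli (11–8) — so Hira is the Condorcet winner.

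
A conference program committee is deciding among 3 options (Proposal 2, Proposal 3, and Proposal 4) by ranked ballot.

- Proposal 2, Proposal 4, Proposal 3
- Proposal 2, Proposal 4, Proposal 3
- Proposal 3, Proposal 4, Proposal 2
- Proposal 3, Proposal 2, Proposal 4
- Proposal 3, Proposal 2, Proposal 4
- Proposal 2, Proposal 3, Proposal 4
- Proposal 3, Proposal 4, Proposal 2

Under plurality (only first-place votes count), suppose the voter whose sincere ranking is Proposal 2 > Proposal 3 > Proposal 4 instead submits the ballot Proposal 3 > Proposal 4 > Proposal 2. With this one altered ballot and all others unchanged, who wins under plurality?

First-place totals with the altered ballot: Proposal 2 2, Proposal 3 5, Proposal 4 0.
The winner is unchanged: still Proposal 3.

Proposal 3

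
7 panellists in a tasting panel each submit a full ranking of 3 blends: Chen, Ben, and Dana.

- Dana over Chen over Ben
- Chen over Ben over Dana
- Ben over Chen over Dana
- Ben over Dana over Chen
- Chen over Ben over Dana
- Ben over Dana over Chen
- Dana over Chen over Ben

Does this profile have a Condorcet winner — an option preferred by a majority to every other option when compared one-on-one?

No

Head-to-head results (7 voters total):
Chen vs Ben: Chen wins 4–3.
Chen vs Dana: Dana wins 4–3.
Ben vs Dana: Ben wins 5–2.
No candidate beats all others: Chen beats Ben beats Dana beats Chen, a majority cycle.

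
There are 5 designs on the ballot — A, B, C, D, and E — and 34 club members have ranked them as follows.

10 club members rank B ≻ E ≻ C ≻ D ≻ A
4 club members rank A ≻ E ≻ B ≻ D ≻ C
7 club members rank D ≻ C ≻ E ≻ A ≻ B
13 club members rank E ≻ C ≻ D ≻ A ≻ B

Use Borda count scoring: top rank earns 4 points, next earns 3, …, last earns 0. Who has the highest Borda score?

E

Borda scores:
  A: 10·0 + 4·4 + 7·1 + 13·1 = 36
  B: 10·4 + 4·2 + 7·0 + 13·0 = 48
  C: 10·2 + 4·0 + 7·3 + 13·3 = 80
  D: 10·1 + 4·1 + 7·4 + 13·2 = 68
  E: 10·3 + 4·3 + 7·2 + 13·4 = 108
E has the highest total.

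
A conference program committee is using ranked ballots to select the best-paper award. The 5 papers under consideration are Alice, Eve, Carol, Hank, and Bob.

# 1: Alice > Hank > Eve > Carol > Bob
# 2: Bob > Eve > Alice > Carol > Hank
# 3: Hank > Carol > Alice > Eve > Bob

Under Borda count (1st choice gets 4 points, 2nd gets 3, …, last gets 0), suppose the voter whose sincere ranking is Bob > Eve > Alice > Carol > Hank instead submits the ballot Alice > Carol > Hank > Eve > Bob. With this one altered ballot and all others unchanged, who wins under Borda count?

Borda totals with the altered ballot: Alice 10, Eve 4, Carol 7, Hank 9, Bob 0.
The winner is unchanged: still Alice.

Alice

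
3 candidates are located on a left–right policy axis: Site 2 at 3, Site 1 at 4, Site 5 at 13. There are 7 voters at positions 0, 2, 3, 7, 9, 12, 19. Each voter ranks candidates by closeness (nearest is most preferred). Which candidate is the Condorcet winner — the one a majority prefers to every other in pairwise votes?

With single-peaked preferences on a line, the Condorcet winner is the candidate closest to the median voter.
The median voter (position 7) is closest to Site 1 at 4.
Check: Site 1 vs Site 5 — voters closer to Site 1: 4 of 7.

Site 1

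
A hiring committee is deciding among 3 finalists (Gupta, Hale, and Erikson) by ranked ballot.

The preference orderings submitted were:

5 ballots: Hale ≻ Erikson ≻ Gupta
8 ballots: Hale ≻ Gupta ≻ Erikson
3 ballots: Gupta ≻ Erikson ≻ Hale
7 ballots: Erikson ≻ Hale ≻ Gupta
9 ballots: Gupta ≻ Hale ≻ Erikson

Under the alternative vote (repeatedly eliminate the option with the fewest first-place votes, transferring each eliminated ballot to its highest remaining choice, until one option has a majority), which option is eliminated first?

Erikson

Round 1: Hale 13, Gupta 12, Erikson 7. Erikson has the fewest and is eliminated.
Round 2: Hale 20, Gupta 12. Hale has a majority.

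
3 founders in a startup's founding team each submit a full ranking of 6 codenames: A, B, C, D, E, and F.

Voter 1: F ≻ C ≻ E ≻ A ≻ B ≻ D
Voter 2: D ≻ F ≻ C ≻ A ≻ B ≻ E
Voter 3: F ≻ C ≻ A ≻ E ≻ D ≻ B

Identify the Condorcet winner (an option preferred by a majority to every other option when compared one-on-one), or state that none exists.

Head-to-head results (3 voters total):
A vs B: A wins 3–0.
A vs C: C wins 3–0.
A vs D: A wins 2–1.
A vs E: A wins 2–1.
A vs F: F wins 3–0.
B vs C: C wins 3–0.
B vs D: D wins 2–1.
B vs E: E wins 2–1.
B vs F: F wins 3–0.
C vs D: C wins 2–1.
C vs E: C wins 3–0.
C vs F: F wins 3–0.
D vs E: E wins 2–1.
D vs F: F wins 2–1.
E vs F: F wins 3–0.
F beats each rival — A (3–0), B (3–0), C (3–0), D (2–1), E (3–0) — so F is the Condorcet winner.

F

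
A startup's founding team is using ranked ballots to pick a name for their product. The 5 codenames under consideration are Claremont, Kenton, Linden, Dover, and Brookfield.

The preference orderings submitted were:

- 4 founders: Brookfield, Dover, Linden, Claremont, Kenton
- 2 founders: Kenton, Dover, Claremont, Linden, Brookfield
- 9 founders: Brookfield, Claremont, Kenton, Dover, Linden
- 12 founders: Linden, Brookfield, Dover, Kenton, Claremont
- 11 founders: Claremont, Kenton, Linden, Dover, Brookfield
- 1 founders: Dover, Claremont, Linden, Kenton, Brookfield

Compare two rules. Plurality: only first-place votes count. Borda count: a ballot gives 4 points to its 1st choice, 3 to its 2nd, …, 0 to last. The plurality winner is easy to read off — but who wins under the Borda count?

Plurality first-place counts: Claremont 11, Kenton 2, Linden 12, Dover 1, Brookfield 13 → Brookfield.
Borda totals: Claremont 82, Kenton 72, Linden 82, Dover 66, Brookfield 88 → Brookfield.

Brookfield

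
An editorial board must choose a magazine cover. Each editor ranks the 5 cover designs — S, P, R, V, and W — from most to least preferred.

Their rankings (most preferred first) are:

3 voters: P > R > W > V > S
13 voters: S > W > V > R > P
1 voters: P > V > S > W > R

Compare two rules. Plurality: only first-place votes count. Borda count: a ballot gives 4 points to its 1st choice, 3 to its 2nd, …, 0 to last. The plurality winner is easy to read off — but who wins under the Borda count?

Plurality first-place counts: S 13, P 4, R 0, V 0, W 0 → S.
Borda totals: S 54, P 16, R 22, V 32, W 46 → S.

S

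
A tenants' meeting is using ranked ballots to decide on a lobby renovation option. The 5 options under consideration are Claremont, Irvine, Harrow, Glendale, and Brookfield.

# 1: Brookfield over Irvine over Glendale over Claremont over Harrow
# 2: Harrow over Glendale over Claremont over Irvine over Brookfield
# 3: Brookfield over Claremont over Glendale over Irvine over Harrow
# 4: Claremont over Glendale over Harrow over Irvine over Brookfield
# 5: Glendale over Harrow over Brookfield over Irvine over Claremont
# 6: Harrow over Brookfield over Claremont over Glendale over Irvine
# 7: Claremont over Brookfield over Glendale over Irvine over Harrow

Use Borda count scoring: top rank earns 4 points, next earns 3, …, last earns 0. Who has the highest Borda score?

Borda scores:
  Claremont: 1 + 2 + 3 + 4 + 0 + 2 + 4 = 16
  Irvine: 3 + 1 + 1 + 1 + 1 + 0 + 1 = 8
  Harrow: 0 + 4 + 0 + 2 + 3 + 4 + 0 = 13
  Glendale: 2 + 3 + 2 + 3 + 4 + 1 + 2 = 17
  Brookfield: 4 + 0 + 4 + 0 + 2 + 3 + 3 = 16
Glendale has the highest total.

Glendale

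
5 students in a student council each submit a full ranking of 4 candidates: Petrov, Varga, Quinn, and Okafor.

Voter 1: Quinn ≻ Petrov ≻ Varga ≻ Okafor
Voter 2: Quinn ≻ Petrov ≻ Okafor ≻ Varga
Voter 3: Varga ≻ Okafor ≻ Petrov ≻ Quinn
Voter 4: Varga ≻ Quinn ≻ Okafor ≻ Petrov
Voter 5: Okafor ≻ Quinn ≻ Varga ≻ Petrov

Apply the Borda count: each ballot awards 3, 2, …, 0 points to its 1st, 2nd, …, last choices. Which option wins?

Borda scores:
  Petrov: 2 + 2 + 1 + 0 + 0 = 5
  Varga: 1 + 0 + 3 + 3 + 1 = 8
  Quinn: 3 + 3 + 0 + 2 + 2 = 10
  Okafor: 0 + 1 + 2 + 1 + 3 = 7
Quinn has the highest total.

Quinn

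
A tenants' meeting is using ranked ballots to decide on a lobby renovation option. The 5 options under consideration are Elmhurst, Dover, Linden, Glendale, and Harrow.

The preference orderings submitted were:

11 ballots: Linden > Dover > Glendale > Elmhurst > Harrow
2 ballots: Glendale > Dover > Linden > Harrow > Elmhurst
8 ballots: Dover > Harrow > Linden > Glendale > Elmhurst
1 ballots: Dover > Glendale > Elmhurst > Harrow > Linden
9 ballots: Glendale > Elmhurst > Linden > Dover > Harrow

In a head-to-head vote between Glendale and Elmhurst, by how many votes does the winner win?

31

Ballots ranking Glendale above Elmhurst: 11+2+8+1+9 = 31.
Ballots ranking Elmhurst above Glendale: 0.
Glendale wins 31–0, a margin of 31.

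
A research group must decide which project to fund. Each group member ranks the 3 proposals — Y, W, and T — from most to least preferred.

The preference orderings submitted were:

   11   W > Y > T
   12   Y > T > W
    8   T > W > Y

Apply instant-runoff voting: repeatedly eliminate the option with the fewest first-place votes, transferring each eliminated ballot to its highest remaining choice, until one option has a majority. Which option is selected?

Round 1: Y 12, W 11, T 8. T has the fewest and is eliminated.
Round 2: W 19, Y 12. W has a majority.

W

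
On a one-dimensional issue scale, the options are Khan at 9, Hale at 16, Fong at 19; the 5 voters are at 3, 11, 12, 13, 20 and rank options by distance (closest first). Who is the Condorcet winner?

Khan

With single-peaked preferences on a line, the Condorcet winner is the candidate closest to the median voter.
The median voter (position 12) is closest to Khan at 9.
Check: Khan vs Hale — voters closer to Khan: 3 of 5.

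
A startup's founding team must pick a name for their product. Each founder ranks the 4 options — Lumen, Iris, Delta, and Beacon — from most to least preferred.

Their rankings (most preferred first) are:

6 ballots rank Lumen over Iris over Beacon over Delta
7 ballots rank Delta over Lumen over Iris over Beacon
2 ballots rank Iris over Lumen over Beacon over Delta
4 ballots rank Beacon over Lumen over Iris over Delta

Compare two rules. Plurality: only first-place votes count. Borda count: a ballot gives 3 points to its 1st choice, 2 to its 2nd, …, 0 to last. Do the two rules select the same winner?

Plurality first-place counts: Lumen 6, Iris 2, Delta 7, Beacon 4 → Delta.
Borda totals: Lumen 44, Iris 29, Delta 21, Beacon 20 → Lumen.
The two rules disagree: plurality picks Delta, Borda picks Lumen.

No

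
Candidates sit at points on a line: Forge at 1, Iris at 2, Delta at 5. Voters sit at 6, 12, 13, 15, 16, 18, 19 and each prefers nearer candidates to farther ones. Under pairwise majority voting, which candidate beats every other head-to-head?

With single-peaked preferences on a line, the Condorcet winner is the candidate closest to the median voter.
The median voter (position 15) is closest to Delta at 5.
Check: Delta vs Iris — voters closer to Delta: 7 of 7.

Delta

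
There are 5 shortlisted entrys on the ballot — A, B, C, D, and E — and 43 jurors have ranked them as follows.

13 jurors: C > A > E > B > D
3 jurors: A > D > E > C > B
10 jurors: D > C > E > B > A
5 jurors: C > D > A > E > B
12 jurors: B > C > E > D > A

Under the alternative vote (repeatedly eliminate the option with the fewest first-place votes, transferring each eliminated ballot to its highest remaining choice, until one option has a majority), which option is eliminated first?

Round 1: C 18, B 12, D 10, A 3, E 0. E has the fewest and is eliminated.
Round 2: C 18, B 12, D 10, A 3. A has the fewest and is eliminated.
Round 3: C 18, D 13, B 12. B has the fewest and is eliminated.
Round 4: C 30, D 13. C has a majority.

E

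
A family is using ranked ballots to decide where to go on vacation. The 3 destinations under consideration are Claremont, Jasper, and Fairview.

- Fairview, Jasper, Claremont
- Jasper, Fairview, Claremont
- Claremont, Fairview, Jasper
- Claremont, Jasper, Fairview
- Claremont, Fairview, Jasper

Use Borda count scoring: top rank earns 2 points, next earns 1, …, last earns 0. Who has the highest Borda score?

Claremont

Borda scores:
  Claremont: 0 + 0 + 2 + 2 + 2 = 6
  Jasper: 1 + 2 + 0 + 1 + 0 = 4
  Fairview: 2 + 1 + 1 + 0 + 1 = 5
Claremont has the highest total.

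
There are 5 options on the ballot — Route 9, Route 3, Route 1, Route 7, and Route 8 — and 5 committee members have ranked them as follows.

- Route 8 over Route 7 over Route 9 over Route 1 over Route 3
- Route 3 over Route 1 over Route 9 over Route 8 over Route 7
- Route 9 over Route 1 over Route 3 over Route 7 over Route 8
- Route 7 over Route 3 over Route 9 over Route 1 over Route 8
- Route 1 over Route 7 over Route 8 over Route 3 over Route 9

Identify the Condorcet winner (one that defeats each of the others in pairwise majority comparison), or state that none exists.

Head-to-head results (5 voters total):
Route 9 vs Route 3: Route 3 wins 3–2.
Route 9 vs Route 1: Route 9 wins 3–2.
Route 9 vs Route 7: Route 7 wins 3–2.
Route 9 vs Route 8: Route 9 wins 3–2.
Route 3 vs Route 1: Route 1 wins 3–2.
Route 3 vs Route 7: Route 7 wins 3–2.
Route 3 vs Route 8: Route 3 wins 3–2.
Route 1 vs Route 7: Route 1 wins 3–2.
Route 1 vs Route 8: Route 1 wins 4–1.
Route 7 vs Route 8: Route 7 wins 3–2.
No candidate beats all others: Route 9 beats Route 1 beats Route 3 beats Route 9, a majority cycle.

None — there is no Condorcet winner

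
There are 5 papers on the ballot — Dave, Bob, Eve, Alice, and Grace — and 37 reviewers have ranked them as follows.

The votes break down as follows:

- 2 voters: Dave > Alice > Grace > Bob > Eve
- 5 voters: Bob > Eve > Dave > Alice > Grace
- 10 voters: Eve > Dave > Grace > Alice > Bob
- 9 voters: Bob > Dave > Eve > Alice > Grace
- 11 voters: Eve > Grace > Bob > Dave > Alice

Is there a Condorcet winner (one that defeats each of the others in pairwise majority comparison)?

Head-to-head results (37 voters total):
Dave vs Bob: Bob wins 25–12.
Dave vs Eve: Eve wins 26–11.
Dave vs Alice: Dave wins 37–0.
Dave vs Grace: Dave wins 26–11.
Bob vs Eve: Eve wins 21–16.
Bob vs Alice: Bob wins 25–12.
Bob vs Grace: Grace wins 23–14.
Eve vs Alice: Eve wins 35–2.
Eve vs Grace: Eve wins 35–2.
Alice vs Grace: Grace wins 21–16.
Eve beats each rival — Dave (26–11), Bob (21–16), Alice (35–2), Grace (35–2) — so Eve is the Condorcet winner.

Yes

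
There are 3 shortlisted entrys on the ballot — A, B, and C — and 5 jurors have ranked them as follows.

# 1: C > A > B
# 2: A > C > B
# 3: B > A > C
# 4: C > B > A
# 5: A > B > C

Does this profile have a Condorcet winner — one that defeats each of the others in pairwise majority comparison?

Head-to-head results (5 voters total):
A vs B: A wins 3–2.
A vs C: A wins 3–2.
B vs C: C wins 3–2.
A beats each rival — B (3–2), C (3–2) — so A is the Condorcet winner.

Yes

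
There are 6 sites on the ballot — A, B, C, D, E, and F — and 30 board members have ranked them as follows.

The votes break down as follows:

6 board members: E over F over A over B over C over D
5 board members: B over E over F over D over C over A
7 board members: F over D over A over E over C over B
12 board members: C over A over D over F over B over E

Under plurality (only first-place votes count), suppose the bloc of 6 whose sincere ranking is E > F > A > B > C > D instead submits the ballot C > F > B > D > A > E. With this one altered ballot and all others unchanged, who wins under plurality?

First-place totals with the altered ballot: A 0, B 5, C 18, D 0, E 0, F 7.
The winner is unchanged: still C.

C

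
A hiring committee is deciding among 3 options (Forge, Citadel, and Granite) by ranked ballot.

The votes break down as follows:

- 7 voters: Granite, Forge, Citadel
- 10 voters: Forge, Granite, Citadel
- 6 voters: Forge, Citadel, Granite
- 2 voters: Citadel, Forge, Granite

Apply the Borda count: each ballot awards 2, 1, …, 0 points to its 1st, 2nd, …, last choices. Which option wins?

Forge

Borda scores:
  Forge: 7·1 + 10·2 + 6·2 + 2·1 = 41
  Citadel: 7·0 + 10·0 + 6·1 + 2·2 = 10
  Granite: 7·2 + 10·1 + 6·0 + 2·0 = 24
Forge has the highest total.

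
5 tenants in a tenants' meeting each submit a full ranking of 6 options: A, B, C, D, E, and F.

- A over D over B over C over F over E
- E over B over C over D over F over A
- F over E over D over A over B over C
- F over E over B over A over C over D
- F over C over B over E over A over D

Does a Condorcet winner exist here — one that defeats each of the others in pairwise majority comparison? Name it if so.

Head-to-head results (5 voters total):
A vs B: B wins 3–2.
A vs C: A wins 3–2.
A vs D: A wins 3–2.
A vs E: E wins 4–1.
A vs F: F wins 4–1.
B vs C: B wins 4–1.
B vs D: B wins 3–2.
B vs E: E wins 3–2.
B vs F: F wins 3–2.
C vs D: C wins 3–2.
C vs E: E wins 3–2.
C vs F: F wins 3–2.
D vs E: E wins 4–1.
D vs F: F wins 3–2.
E vs F: F wins 4–1.
F beats each rival — A (4–1), B (3–2), C (3–2), D (3–2), E (4–1) — so F is the Condorcet winner.

F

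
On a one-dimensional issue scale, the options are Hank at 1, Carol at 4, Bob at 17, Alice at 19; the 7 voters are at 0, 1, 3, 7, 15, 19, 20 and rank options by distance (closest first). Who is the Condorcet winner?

Carol

With single-peaked preferences on a line, the Condorcet winner is the candidate closest to the median voter.
The median voter (position 7) is closest to Carol at 4.
Check: Carol vs Bob — voters closer to Carol: 4 of 7.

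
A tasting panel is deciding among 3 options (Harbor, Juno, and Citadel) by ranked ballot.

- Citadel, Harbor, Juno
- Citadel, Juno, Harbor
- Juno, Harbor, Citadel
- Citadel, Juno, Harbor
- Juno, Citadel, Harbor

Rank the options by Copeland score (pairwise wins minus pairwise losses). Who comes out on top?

Citadel

Pairwise results:
  Harbor vs Juno: Juno wins 4–1.
  Harbor vs Citadel: Citadel wins 4–1.
  Juno vs Citadel: Citadel wins 3–2.
Copeland scores (wins − losses):
  Harbor: 0 − 2 = -2
  Juno: 1 − 1 = 0
  Citadel: 2 − 0 = 2
Citadel has the best Copeland score.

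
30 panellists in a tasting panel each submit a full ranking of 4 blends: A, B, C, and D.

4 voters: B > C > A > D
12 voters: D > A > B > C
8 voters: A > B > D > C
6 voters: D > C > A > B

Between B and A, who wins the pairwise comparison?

Ballots ranking B above A: 4.
Ballots ranking A above B: 12+8+6 = 26.
A wins the head-to-head, 26–4.

A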